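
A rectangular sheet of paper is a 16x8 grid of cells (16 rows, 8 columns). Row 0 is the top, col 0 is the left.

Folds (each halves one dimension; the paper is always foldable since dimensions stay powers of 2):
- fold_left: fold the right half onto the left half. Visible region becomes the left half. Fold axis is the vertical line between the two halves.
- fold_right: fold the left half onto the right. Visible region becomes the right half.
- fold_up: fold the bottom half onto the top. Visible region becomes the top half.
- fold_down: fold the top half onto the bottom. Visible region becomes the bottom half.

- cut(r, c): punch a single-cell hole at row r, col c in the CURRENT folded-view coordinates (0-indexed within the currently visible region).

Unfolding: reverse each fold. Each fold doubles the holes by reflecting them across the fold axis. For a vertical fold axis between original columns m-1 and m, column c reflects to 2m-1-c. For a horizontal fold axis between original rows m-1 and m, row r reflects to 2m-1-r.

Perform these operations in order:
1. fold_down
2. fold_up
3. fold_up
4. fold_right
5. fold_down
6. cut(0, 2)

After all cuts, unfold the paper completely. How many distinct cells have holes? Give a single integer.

Op 1 fold_down: fold axis h@8; visible region now rows[8,16) x cols[0,8) = 8x8
Op 2 fold_up: fold axis h@12; visible region now rows[8,12) x cols[0,8) = 4x8
Op 3 fold_up: fold axis h@10; visible region now rows[8,10) x cols[0,8) = 2x8
Op 4 fold_right: fold axis v@4; visible region now rows[8,10) x cols[4,8) = 2x4
Op 5 fold_down: fold axis h@9; visible region now rows[9,10) x cols[4,8) = 1x4
Op 6 cut(0, 2): punch at orig (9,6); cuts so far [(9, 6)]; region rows[9,10) x cols[4,8) = 1x4
Unfold 1 (reflect across h@9): 2 holes -> [(8, 6), (9, 6)]
Unfold 2 (reflect across v@4): 4 holes -> [(8, 1), (8, 6), (9, 1), (9, 6)]
Unfold 3 (reflect across h@10): 8 holes -> [(8, 1), (8, 6), (9, 1), (9, 6), (10, 1), (10, 6), (11, 1), (11, 6)]
Unfold 4 (reflect across h@12): 16 holes -> [(8, 1), (8, 6), (9, 1), (9, 6), (10, 1), (10, 6), (11, 1), (11, 6), (12, 1), (12, 6), (13, 1), (13, 6), (14, 1), (14, 6), (15, 1), (15, 6)]
Unfold 5 (reflect across h@8): 32 holes -> [(0, 1), (0, 6), (1, 1), (1, 6), (2, 1), (2, 6), (3, 1), (3, 6), (4, 1), (4, 6), (5, 1), (5, 6), (6, 1), (6, 6), (7, 1), (7, 6), (8, 1), (8, 6), (9, 1), (9, 6), (10, 1), (10, 6), (11, 1), (11, 6), (12, 1), (12, 6), (13, 1), (13, 6), (14, 1), (14, 6), (15, 1), (15, 6)]

Answer: 32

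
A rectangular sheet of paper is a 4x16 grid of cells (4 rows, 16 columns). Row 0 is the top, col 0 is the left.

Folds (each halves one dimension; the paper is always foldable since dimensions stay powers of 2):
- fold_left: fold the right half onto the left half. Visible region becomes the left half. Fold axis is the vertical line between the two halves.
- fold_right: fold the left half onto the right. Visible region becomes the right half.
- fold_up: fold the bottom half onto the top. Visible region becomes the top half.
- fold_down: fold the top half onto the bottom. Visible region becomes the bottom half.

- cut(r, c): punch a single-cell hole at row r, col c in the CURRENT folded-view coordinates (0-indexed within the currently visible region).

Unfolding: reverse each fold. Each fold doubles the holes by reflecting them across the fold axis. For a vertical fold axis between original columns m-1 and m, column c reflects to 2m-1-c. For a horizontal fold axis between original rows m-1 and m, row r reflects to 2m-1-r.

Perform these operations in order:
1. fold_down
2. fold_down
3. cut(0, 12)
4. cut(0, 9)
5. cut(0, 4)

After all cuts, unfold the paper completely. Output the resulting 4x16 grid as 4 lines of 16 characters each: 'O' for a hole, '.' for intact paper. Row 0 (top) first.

Answer: ....O....O..O...
....O....O..O...
....O....O..O...
....O....O..O...

Derivation:
Op 1 fold_down: fold axis h@2; visible region now rows[2,4) x cols[0,16) = 2x16
Op 2 fold_down: fold axis h@3; visible region now rows[3,4) x cols[0,16) = 1x16
Op 3 cut(0, 12): punch at orig (3,12); cuts so far [(3, 12)]; region rows[3,4) x cols[0,16) = 1x16
Op 4 cut(0, 9): punch at orig (3,9); cuts so far [(3, 9), (3, 12)]; region rows[3,4) x cols[0,16) = 1x16
Op 5 cut(0, 4): punch at orig (3,4); cuts so far [(3, 4), (3, 9), (3, 12)]; region rows[3,4) x cols[0,16) = 1x16
Unfold 1 (reflect across h@3): 6 holes -> [(2, 4), (2, 9), (2, 12), (3, 4), (3, 9), (3, 12)]
Unfold 2 (reflect across h@2): 12 holes -> [(0, 4), (0, 9), (0, 12), (1, 4), (1, 9), (1, 12), (2, 4), (2, 9), (2, 12), (3, 4), (3, 9), (3, 12)]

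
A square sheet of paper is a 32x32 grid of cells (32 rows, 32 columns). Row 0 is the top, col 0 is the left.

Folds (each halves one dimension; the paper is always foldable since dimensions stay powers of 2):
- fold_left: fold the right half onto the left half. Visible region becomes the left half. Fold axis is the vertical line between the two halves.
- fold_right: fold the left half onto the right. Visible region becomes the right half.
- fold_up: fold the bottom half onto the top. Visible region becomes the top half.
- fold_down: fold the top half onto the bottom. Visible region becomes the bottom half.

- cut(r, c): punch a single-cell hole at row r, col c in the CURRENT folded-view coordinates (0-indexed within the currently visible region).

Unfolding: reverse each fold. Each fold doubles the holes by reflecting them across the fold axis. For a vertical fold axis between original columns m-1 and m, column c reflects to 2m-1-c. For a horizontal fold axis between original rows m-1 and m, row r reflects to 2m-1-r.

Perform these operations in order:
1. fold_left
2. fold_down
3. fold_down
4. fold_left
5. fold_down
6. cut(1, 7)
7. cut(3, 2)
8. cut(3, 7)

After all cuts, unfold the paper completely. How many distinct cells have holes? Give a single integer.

Op 1 fold_left: fold axis v@16; visible region now rows[0,32) x cols[0,16) = 32x16
Op 2 fold_down: fold axis h@16; visible region now rows[16,32) x cols[0,16) = 16x16
Op 3 fold_down: fold axis h@24; visible region now rows[24,32) x cols[0,16) = 8x16
Op 4 fold_left: fold axis v@8; visible region now rows[24,32) x cols[0,8) = 8x8
Op 5 fold_down: fold axis h@28; visible region now rows[28,32) x cols[0,8) = 4x8
Op 6 cut(1, 7): punch at orig (29,7); cuts so far [(29, 7)]; region rows[28,32) x cols[0,8) = 4x8
Op 7 cut(3, 2): punch at orig (31,2); cuts so far [(29, 7), (31, 2)]; region rows[28,32) x cols[0,8) = 4x8
Op 8 cut(3, 7): punch at orig (31,7); cuts so far [(29, 7), (31, 2), (31, 7)]; region rows[28,32) x cols[0,8) = 4x8
Unfold 1 (reflect across h@28): 6 holes -> [(24, 2), (24, 7), (26, 7), (29, 7), (31, 2), (31, 7)]
Unfold 2 (reflect across v@8): 12 holes -> [(24, 2), (24, 7), (24, 8), (24, 13), (26, 7), (26, 8), (29, 7), (29, 8), (31, 2), (31, 7), (31, 8), (31, 13)]
Unfold 3 (reflect across h@24): 24 holes -> [(16, 2), (16, 7), (16, 8), (16, 13), (18, 7), (18, 8), (21, 7), (21, 8), (23, 2), (23, 7), (23, 8), (23, 13), (24, 2), (24, 7), (24, 8), (24, 13), (26, 7), (26, 8), (29, 7), (29, 8), (31, 2), (31, 7), (31, 8), (31, 13)]
Unfold 4 (reflect across h@16): 48 holes -> [(0, 2), (0, 7), (0, 8), (0, 13), (2, 7), (2, 8), (5, 7), (5, 8), (7, 2), (7, 7), (7, 8), (7, 13), (8, 2), (8, 7), (8, 8), (8, 13), (10, 7), (10, 8), (13, 7), (13, 8), (15, 2), (15, 7), (15, 8), (15, 13), (16, 2), (16, 7), (16, 8), (16, 13), (18, 7), (18, 8), (21, 7), (21, 8), (23, 2), (23, 7), (23, 8), (23, 13), (24, 2), (24, 7), (24, 8), (24, 13), (26, 7), (26, 8), (29, 7), (29, 8), (31, 2), (31, 7), (31, 8), (31, 13)]
Unfold 5 (reflect across v@16): 96 holes -> [(0, 2), (0, 7), (0, 8), (0, 13), (0, 18), (0, 23), (0, 24), (0, 29), (2, 7), (2, 8), (2, 23), (2, 24), (5, 7), (5, 8), (5, 23), (5, 24), (7, 2), (7, 7), (7, 8), (7, 13), (7, 18), (7, 23), (7, 24), (7, 29), (8, 2), (8, 7), (8, 8), (8, 13), (8, 18), (8, 23), (8, 24), (8, 29), (10, 7), (10, 8), (10, 23), (10, 24), (13, 7), (13, 8), (13, 23), (13, 24), (15, 2), (15, 7), (15, 8), (15, 13), (15, 18), (15, 23), (15, 24), (15, 29), (16, 2), (16, 7), (16, 8), (16, 13), (16, 18), (16, 23), (16, 24), (16, 29), (18, 7), (18, 8), (18, 23), (18, 24), (21, 7), (21, 8), (21, 23), (21, 24), (23, 2), (23, 7), (23, 8), (23, 13), (23, 18), (23, 23), (23, 24), (23, 29), (24, 2), (24, 7), (24, 8), (24, 13), (24, 18), (24, 23), (24, 24), (24, 29), (26, 7), (26, 8), (26, 23), (26, 24), (29, 7), (29, 8), (29, 23), (29, 24), (31, 2), (31, 7), (31, 8), (31, 13), (31, 18), (31, 23), (31, 24), (31, 29)]

Answer: 96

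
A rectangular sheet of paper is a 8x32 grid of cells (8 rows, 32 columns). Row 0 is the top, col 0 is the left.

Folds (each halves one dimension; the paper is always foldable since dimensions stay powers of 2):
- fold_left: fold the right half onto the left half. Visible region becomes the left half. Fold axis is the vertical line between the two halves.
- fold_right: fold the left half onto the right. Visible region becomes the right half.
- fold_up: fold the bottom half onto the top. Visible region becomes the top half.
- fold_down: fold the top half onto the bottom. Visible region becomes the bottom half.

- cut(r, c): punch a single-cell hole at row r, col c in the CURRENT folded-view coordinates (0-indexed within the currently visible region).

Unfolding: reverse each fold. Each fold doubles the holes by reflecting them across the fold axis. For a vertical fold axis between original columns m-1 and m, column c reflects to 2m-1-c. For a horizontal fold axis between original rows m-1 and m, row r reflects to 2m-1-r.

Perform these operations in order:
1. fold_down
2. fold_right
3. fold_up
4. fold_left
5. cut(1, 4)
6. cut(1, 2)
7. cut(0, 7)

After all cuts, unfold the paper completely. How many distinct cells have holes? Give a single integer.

Answer: 48

Derivation:
Op 1 fold_down: fold axis h@4; visible region now rows[4,8) x cols[0,32) = 4x32
Op 2 fold_right: fold axis v@16; visible region now rows[4,8) x cols[16,32) = 4x16
Op 3 fold_up: fold axis h@6; visible region now rows[4,6) x cols[16,32) = 2x16
Op 4 fold_left: fold axis v@24; visible region now rows[4,6) x cols[16,24) = 2x8
Op 5 cut(1, 4): punch at orig (5,20); cuts so far [(5, 20)]; region rows[4,6) x cols[16,24) = 2x8
Op 6 cut(1, 2): punch at orig (5,18); cuts so far [(5, 18), (5, 20)]; region rows[4,6) x cols[16,24) = 2x8
Op 7 cut(0, 7): punch at orig (4,23); cuts so far [(4, 23), (5, 18), (5, 20)]; region rows[4,6) x cols[16,24) = 2x8
Unfold 1 (reflect across v@24): 6 holes -> [(4, 23), (4, 24), (5, 18), (5, 20), (5, 27), (5, 29)]
Unfold 2 (reflect across h@6): 12 holes -> [(4, 23), (4, 24), (5, 18), (5, 20), (5, 27), (5, 29), (6, 18), (6, 20), (6, 27), (6, 29), (7, 23), (7, 24)]
Unfold 3 (reflect across v@16): 24 holes -> [(4, 7), (4, 8), (4, 23), (4, 24), (5, 2), (5, 4), (5, 11), (5, 13), (5, 18), (5, 20), (5, 27), (5, 29), (6, 2), (6, 4), (6, 11), (6, 13), (6, 18), (6, 20), (6, 27), (6, 29), (7, 7), (7, 8), (7, 23), (7, 24)]
Unfold 4 (reflect across h@4): 48 holes -> [(0, 7), (0, 8), (0, 23), (0, 24), (1, 2), (1, 4), (1, 11), (1, 13), (1, 18), (1, 20), (1, 27), (1, 29), (2, 2), (2, 4), (2, 11), (2, 13), (2, 18), (2, 20), (2, 27), (2, 29), (3, 7), (3, 8), (3, 23), (3, 24), (4, 7), (4, 8), (4, 23), (4, 24), (5, 2), (5, 4), (5, 11), (5, 13), (5, 18), (5, 20), (5, 27), (5, 29), (6, 2), (6, 4), (6, 11), (6, 13), (6, 18), (6, 20), (6, 27), (6, 29), (7, 7), (7, 8), (7, 23), (7, 24)]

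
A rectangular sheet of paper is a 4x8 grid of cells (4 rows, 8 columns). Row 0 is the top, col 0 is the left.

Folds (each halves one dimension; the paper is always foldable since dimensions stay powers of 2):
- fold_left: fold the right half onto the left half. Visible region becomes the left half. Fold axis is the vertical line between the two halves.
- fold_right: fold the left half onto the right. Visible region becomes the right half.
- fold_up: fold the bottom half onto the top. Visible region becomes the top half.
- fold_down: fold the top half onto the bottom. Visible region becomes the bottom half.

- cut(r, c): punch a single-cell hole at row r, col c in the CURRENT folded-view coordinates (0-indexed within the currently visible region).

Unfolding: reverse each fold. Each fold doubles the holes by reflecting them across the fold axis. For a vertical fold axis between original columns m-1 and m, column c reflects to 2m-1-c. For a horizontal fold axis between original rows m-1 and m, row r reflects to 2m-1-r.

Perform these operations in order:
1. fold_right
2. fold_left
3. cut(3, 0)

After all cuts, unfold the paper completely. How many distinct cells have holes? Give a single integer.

Answer: 4

Derivation:
Op 1 fold_right: fold axis v@4; visible region now rows[0,4) x cols[4,8) = 4x4
Op 2 fold_left: fold axis v@6; visible region now rows[0,4) x cols[4,6) = 4x2
Op 3 cut(3, 0): punch at orig (3,4); cuts so far [(3, 4)]; region rows[0,4) x cols[4,6) = 4x2
Unfold 1 (reflect across v@6): 2 holes -> [(3, 4), (3, 7)]
Unfold 2 (reflect across v@4): 4 holes -> [(3, 0), (3, 3), (3, 4), (3, 7)]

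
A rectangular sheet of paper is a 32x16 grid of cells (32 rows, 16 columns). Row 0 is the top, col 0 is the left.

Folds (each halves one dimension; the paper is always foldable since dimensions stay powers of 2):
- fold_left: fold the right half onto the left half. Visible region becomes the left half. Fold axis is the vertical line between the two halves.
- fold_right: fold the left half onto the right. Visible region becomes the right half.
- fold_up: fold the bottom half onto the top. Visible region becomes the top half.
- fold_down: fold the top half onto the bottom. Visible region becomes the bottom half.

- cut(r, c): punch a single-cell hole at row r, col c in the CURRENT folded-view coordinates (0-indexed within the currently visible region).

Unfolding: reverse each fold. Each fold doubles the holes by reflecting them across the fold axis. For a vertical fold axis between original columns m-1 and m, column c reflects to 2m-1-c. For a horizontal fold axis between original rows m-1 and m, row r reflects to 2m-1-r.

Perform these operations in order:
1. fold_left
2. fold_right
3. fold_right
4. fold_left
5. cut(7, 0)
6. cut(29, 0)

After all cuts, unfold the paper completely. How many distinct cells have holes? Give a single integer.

Op 1 fold_left: fold axis v@8; visible region now rows[0,32) x cols[0,8) = 32x8
Op 2 fold_right: fold axis v@4; visible region now rows[0,32) x cols[4,8) = 32x4
Op 3 fold_right: fold axis v@6; visible region now rows[0,32) x cols[6,8) = 32x2
Op 4 fold_left: fold axis v@7; visible region now rows[0,32) x cols[6,7) = 32x1
Op 5 cut(7, 0): punch at orig (7,6); cuts so far [(7, 6)]; region rows[0,32) x cols[6,7) = 32x1
Op 6 cut(29, 0): punch at orig (29,6); cuts so far [(7, 6), (29, 6)]; region rows[0,32) x cols[6,7) = 32x1
Unfold 1 (reflect across v@7): 4 holes -> [(7, 6), (7, 7), (29, 6), (29, 7)]
Unfold 2 (reflect across v@6): 8 holes -> [(7, 4), (7, 5), (7, 6), (7, 7), (29, 4), (29, 5), (29, 6), (29, 7)]
Unfold 3 (reflect across v@4): 16 holes -> [(7, 0), (7, 1), (7, 2), (7, 3), (7, 4), (7, 5), (7, 6), (7, 7), (29, 0), (29, 1), (29, 2), (29, 3), (29, 4), (29, 5), (29, 6), (29, 7)]
Unfold 4 (reflect across v@8): 32 holes -> [(7, 0), (7, 1), (7, 2), (7, 3), (7, 4), (7, 5), (7, 6), (7, 7), (7, 8), (7, 9), (7, 10), (7, 11), (7, 12), (7, 13), (7, 14), (7, 15), (29, 0), (29, 1), (29, 2), (29, 3), (29, 4), (29, 5), (29, 6), (29, 7), (29, 8), (29, 9), (29, 10), (29, 11), (29, 12), (29, 13), (29, 14), (29, 15)]

Answer: 32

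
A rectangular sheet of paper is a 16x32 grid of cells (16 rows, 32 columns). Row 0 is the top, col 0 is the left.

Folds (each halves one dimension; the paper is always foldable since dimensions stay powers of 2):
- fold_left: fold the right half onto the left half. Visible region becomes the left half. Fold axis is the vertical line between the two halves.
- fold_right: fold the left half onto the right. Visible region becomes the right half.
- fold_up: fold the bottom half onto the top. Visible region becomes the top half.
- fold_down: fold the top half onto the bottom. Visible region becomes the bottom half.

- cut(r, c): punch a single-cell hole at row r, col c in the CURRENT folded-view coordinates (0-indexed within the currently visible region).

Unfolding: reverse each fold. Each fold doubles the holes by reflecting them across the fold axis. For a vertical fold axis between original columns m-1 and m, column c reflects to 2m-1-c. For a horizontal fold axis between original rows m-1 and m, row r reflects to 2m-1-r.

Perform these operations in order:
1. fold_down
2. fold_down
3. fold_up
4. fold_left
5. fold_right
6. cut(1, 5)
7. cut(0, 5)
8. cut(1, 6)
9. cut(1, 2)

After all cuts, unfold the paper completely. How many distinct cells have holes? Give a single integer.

Answer: 128

Derivation:
Op 1 fold_down: fold axis h@8; visible region now rows[8,16) x cols[0,32) = 8x32
Op 2 fold_down: fold axis h@12; visible region now rows[12,16) x cols[0,32) = 4x32
Op 3 fold_up: fold axis h@14; visible region now rows[12,14) x cols[0,32) = 2x32
Op 4 fold_left: fold axis v@16; visible region now rows[12,14) x cols[0,16) = 2x16
Op 5 fold_right: fold axis v@8; visible region now rows[12,14) x cols[8,16) = 2x8
Op 6 cut(1, 5): punch at orig (13,13); cuts so far [(13, 13)]; region rows[12,14) x cols[8,16) = 2x8
Op 7 cut(0, 5): punch at orig (12,13); cuts so far [(12, 13), (13, 13)]; region rows[12,14) x cols[8,16) = 2x8
Op 8 cut(1, 6): punch at orig (13,14); cuts so far [(12, 13), (13, 13), (13, 14)]; region rows[12,14) x cols[8,16) = 2x8
Op 9 cut(1, 2): punch at orig (13,10); cuts so far [(12, 13), (13, 10), (13, 13), (13, 14)]; region rows[12,14) x cols[8,16) = 2x8
Unfold 1 (reflect across v@8): 8 holes -> [(12, 2), (12, 13), (13, 1), (13, 2), (13, 5), (13, 10), (13, 13), (13, 14)]
Unfold 2 (reflect across v@16): 16 holes -> [(12, 2), (12, 13), (12, 18), (12, 29), (13, 1), (13, 2), (13, 5), (13, 10), (13, 13), (13, 14), (13, 17), (13, 18), (13, 21), (13, 26), (13, 29), (13, 30)]
Unfold 3 (reflect across h@14): 32 holes -> [(12, 2), (12, 13), (12, 18), (12, 29), (13, 1), (13, 2), (13, 5), (13, 10), (13, 13), (13, 14), (13, 17), (13, 18), (13, 21), (13, 26), (13, 29), (13, 30), (14, 1), (14, 2), (14, 5), (14, 10), (14, 13), (14, 14), (14, 17), (14, 18), (14, 21), (14, 26), (14, 29), (14, 30), (15, 2), (15, 13), (15, 18), (15, 29)]
Unfold 4 (reflect across h@12): 64 holes -> [(8, 2), (8, 13), (8, 18), (8, 29), (9, 1), (9, 2), (9, 5), (9, 10), (9, 13), (9, 14), (9, 17), (9, 18), (9, 21), (9, 26), (9, 29), (9, 30), (10, 1), (10, 2), (10, 5), (10, 10), (10, 13), (10, 14), (10, 17), (10, 18), (10, 21), (10, 26), (10, 29), (10, 30), (11, 2), (11, 13), (11, 18), (11, 29), (12, 2), (12, 13), (12, 18), (12, 29), (13, 1), (13, 2), (13, 5), (13, 10), (13, 13), (13, 14), (13, 17), (13, 18), (13, 21), (13, 26), (13, 29), (13, 30), (14, 1), (14, 2), (14, 5), (14, 10), (14, 13), (14, 14), (14, 17), (14, 18), (14, 21), (14, 26), (14, 29), (14, 30), (15, 2), (15, 13), (15, 18), (15, 29)]
Unfold 5 (reflect across h@8): 128 holes -> [(0, 2), (0, 13), (0, 18), (0, 29), (1, 1), (1, 2), (1, 5), (1, 10), (1, 13), (1, 14), (1, 17), (1, 18), (1, 21), (1, 26), (1, 29), (1, 30), (2, 1), (2, 2), (2, 5), (2, 10), (2, 13), (2, 14), (2, 17), (2, 18), (2, 21), (2, 26), (2, 29), (2, 30), (3, 2), (3, 13), (3, 18), (3, 29), (4, 2), (4, 13), (4, 18), (4, 29), (5, 1), (5, 2), (5, 5), (5, 10), (5, 13), (5, 14), (5, 17), (5, 18), (5, 21), (5, 26), (5, 29), (5, 30), (6, 1), (6, 2), (6, 5), (6, 10), (6, 13), (6, 14), (6, 17), (6, 18), (6, 21), (6, 26), (6, 29), (6, 30), (7, 2), (7, 13), (7, 18), (7, 29), (8, 2), (8, 13), (8, 18), (8, 29), (9, 1), (9, 2), (9, 5), (9, 10), (9, 13), (9, 14), (9, 17), (9, 18), (9, 21), (9, 26), (9, 29), (9, 30), (10, 1), (10, 2), (10, 5), (10, 10), (10, 13), (10, 14), (10, 17), (10, 18), (10, 21), (10, 26), (10, 29), (10, 30), (11, 2), (11, 13), (11, 18), (11, 29), (12, 2), (12, 13), (12, 18), (12, 29), (13, 1), (13, 2), (13, 5), (13, 10), (13, 13), (13, 14), (13, 17), (13, 18), (13, 21), (13, 26), (13, 29), (13, 30), (14, 1), (14, 2), (14, 5), (14, 10), (14, 13), (14, 14), (14, 17), (14, 18), (14, 21), (14, 26), (14, 29), (14, 30), (15, 2), (15, 13), (15, 18), (15, 29)]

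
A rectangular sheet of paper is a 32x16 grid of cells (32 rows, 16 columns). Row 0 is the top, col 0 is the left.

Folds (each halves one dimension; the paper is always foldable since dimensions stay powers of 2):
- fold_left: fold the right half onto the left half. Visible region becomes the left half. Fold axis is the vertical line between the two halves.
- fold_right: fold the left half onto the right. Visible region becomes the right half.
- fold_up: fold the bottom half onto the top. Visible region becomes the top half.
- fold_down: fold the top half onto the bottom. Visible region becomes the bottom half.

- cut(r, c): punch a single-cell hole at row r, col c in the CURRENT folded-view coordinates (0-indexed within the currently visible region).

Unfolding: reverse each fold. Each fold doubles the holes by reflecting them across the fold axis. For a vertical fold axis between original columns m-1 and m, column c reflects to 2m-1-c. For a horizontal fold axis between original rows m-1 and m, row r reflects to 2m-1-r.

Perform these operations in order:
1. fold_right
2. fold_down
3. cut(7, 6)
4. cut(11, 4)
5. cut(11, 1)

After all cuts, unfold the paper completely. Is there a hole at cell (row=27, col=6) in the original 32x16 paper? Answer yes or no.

Op 1 fold_right: fold axis v@8; visible region now rows[0,32) x cols[8,16) = 32x8
Op 2 fold_down: fold axis h@16; visible region now rows[16,32) x cols[8,16) = 16x8
Op 3 cut(7, 6): punch at orig (23,14); cuts so far [(23, 14)]; region rows[16,32) x cols[8,16) = 16x8
Op 4 cut(11, 4): punch at orig (27,12); cuts so far [(23, 14), (27, 12)]; region rows[16,32) x cols[8,16) = 16x8
Op 5 cut(11, 1): punch at orig (27,9); cuts so far [(23, 14), (27, 9), (27, 12)]; region rows[16,32) x cols[8,16) = 16x8
Unfold 1 (reflect across h@16): 6 holes -> [(4, 9), (4, 12), (8, 14), (23, 14), (27, 9), (27, 12)]
Unfold 2 (reflect across v@8): 12 holes -> [(4, 3), (4, 6), (4, 9), (4, 12), (8, 1), (8, 14), (23, 1), (23, 14), (27, 3), (27, 6), (27, 9), (27, 12)]
Holes: [(4, 3), (4, 6), (4, 9), (4, 12), (8, 1), (8, 14), (23, 1), (23, 14), (27, 3), (27, 6), (27, 9), (27, 12)]

Answer: yes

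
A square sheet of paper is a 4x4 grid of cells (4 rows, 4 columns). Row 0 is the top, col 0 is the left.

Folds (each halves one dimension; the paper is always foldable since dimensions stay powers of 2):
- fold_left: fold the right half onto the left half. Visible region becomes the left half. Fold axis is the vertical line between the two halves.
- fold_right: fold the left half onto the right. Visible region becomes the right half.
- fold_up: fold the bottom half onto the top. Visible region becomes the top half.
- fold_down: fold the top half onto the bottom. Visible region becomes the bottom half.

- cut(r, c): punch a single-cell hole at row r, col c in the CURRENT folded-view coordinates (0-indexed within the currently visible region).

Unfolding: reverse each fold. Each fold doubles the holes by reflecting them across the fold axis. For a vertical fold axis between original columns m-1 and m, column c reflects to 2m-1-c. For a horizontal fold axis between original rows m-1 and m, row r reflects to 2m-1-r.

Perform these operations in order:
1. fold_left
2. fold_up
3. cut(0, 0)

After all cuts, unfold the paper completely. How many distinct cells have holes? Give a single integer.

Answer: 4

Derivation:
Op 1 fold_left: fold axis v@2; visible region now rows[0,4) x cols[0,2) = 4x2
Op 2 fold_up: fold axis h@2; visible region now rows[0,2) x cols[0,2) = 2x2
Op 3 cut(0, 0): punch at orig (0,0); cuts so far [(0, 0)]; region rows[0,2) x cols[0,2) = 2x2
Unfold 1 (reflect across h@2): 2 holes -> [(0, 0), (3, 0)]
Unfold 2 (reflect across v@2): 4 holes -> [(0, 0), (0, 3), (3, 0), (3, 3)]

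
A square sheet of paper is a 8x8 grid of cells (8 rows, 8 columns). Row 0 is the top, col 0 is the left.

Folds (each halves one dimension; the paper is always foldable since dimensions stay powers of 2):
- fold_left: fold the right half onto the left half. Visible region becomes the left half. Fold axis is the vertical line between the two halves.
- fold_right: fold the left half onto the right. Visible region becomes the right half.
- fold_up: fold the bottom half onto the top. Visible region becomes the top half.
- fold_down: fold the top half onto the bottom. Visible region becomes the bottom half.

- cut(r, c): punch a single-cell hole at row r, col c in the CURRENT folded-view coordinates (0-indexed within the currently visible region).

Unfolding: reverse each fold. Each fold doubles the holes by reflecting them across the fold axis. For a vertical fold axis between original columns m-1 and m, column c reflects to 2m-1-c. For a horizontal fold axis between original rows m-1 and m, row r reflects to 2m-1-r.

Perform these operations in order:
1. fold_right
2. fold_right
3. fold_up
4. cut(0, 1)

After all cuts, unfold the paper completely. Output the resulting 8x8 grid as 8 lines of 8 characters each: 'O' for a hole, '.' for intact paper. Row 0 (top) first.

Op 1 fold_right: fold axis v@4; visible region now rows[0,8) x cols[4,8) = 8x4
Op 2 fold_right: fold axis v@6; visible region now rows[0,8) x cols[6,8) = 8x2
Op 3 fold_up: fold axis h@4; visible region now rows[0,4) x cols[6,8) = 4x2
Op 4 cut(0, 1): punch at orig (0,7); cuts so far [(0, 7)]; region rows[0,4) x cols[6,8) = 4x2
Unfold 1 (reflect across h@4): 2 holes -> [(0, 7), (7, 7)]
Unfold 2 (reflect across v@6): 4 holes -> [(0, 4), (0, 7), (7, 4), (7, 7)]
Unfold 3 (reflect across v@4): 8 holes -> [(0, 0), (0, 3), (0, 4), (0, 7), (7, 0), (7, 3), (7, 4), (7, 7)]

Answer: O..OO..O
........
........
........
........
........
........
O..OO..O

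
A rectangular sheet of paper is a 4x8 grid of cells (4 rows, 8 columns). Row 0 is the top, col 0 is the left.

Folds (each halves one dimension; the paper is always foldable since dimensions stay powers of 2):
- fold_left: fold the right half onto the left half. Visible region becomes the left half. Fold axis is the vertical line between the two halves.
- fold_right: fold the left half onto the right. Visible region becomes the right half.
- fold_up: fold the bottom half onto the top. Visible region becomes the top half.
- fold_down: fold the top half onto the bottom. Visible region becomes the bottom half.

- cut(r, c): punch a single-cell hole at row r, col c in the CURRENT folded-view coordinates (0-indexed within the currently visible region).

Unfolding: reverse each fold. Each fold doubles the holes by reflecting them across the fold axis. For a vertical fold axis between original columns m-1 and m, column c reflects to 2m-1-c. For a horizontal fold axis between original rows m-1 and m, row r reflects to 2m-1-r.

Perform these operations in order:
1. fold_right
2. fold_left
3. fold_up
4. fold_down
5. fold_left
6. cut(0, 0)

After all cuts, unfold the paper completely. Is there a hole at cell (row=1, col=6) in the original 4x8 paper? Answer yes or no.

Answer: yes

Derivation:
Op 1 fold_right: fold axis v@4; visible region now rows[0,4) x cols[4,8) = 4x4
Op 2 fold_left: fold axis v@6; visible region now rows[0,4) x cols[4,6) = 4x2
Op 3 fold_up: fold axis h@2; visible region now rows[0,2) x cols[4,6) = 2x2
Op 4 fold_down: fold axis h@1; visible region now rows[1,2) x cols[4,6) = 1x2
Op 5 fold_left: fold axis v@5; visible region now rows[1,2) x cols[4,5) = 1x1
Op 6 cut(0, 0): punch at orig (1,4); cuts so far [(1, 4)]; region rows[1,2) x cols[4,5) = 1x1
Unfold 1 (reflect across v@5): 2 holes -> [(1, 4), (1, 5)]
Unfold 2 (reflect across h@1): 4 holes -> [(0, 4), (0, 5), (1, 4), (1, 5)]
Unfold 3 (reflect across h@2): 8 holes -> [(0, 4), (0, 5), (1, 4), (1, 5), (2, 4), (2, 5), (3, 4), (3, 5)]
Unfold 4 (reflect across v@6): 16 holes -> [(0, 4), (0, 5), (0, 6), (0, 7), (1, 4), (1, 5), (1, 6), (1, 7), (2, 4), (2, 5), (2, 6), (2, 7), (3, 4), (3, 5), (3, 6), (3, 7)]
Unfold 5 (reflect across v@4): 32 holes -> [(0, 0), (0, 1), (0, 2), (0, 3), (0, 4), (0, 5), (0, 6), (0, 7), (1, 0), (1, 1), (1, 2), (1, 3), (1, 4), (1, 5), (1, 6), (1, 7), (2, 0), (2, 1), (2, 2), (2, 3), (2, 4), (2, 5), (2, 6), (2, 7), (3, 0), (3, 1), (3, 2), (3, 3), (3, 4), (3, 5), (3, 6), (3, 7)]
Holes: [(0, 0), (0, 1), (0, 2), (0, 3), (0, 4), (0, 5), (0, 6), (0, 7), (1, 0), (1, 1), (1, 2), (1, 3), (1, 4), (1, 5), (1, 6), (1, 7), (2, 0), (2, 1), (2, 2), (2, 3), (2, 4), (2, 5), (2, 6), (2, 7), (3, 0), (3, 1), (3, 2), (3, 3), (3, 4), (3, 5), (3, 6), (3, 7)]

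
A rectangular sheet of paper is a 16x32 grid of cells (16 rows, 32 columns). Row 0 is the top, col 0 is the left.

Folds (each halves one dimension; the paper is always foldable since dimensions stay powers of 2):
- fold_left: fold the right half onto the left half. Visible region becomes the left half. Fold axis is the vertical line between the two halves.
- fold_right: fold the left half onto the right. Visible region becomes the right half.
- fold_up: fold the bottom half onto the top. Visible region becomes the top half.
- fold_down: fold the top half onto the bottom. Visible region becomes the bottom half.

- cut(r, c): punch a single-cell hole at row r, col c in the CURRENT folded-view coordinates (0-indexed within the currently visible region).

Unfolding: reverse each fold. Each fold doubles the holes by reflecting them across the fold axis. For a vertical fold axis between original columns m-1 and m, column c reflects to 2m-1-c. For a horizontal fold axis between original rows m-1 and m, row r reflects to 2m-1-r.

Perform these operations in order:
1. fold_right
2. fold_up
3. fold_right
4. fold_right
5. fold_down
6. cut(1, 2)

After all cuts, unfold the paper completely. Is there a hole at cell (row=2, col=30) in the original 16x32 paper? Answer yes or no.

Op 1 fold_right: fold axis v@16; visible region now rows[0,16) x cols[16,32) = 16x16
Op 2 fold_up: fold axis h@8; visible region now rows[0,8) x cols[16,32) = 8x16
Op 3 fold_right: fold axis v@24; visible region now rows[0,8) x cols[24,32) = 8x8
Op 4 fold_right: fold axis v@28; visible region now rows[0,8) x cols[28,32) = 8x4
Op 5 fold_down: fold axis h@4; visible region now rows[4,8) x cols[28,32) = 4x4
Op 6 cut(1, 2): punch at orig (5,30); cuts so far [(5, 30)]; region rows[4,8) x cols[28,32) = 4x4
Unfold 1 (reflect across h@4): 2 holes -> [(2, 30), (5, 30)]
Unfold 2 (reflect across v@28): 4 holes -> [(2, 25), (2, 30), (5, 25), (5, 30)]
Unfold 3 (reflect across v@24): 8 holes -> [(2, 17), (2, 22), (2, 25), (2, 30), (5, 17), (5, 22), (5, 25), (5, 30)]
Unfold 4 (reflect across h@8): 16 holes -> [(2, 17), (2, 22), (2, 25), (2, 30), (5, 17), (5, 22), (5, 25), (5, 30), (10, 17), (10, 22), (10, 25), (10, 30), (13, 17), (13, 22), (13, 25), (13, 30)]
Unfold 5 (reflect across v@16): 32 holes -> [(2, 1), (2, 6), (2, 9), (2, 14), (2, 17), (2, 22), (2, 25), (2, 30), (5, 1), (5, 6), (5, 9), (5, 14), (5, 17), (5, 22), (5, 25), (5, 30), (10, 1), (10, 6), (10, 9), (10, 14), (10, 17), (10, 22), (10, 25), (10, 30), (13, 1), (13, 6), (13, 9), (13, 14), (13, 17), (13, 22), (13, 25), (13, 30)]
Holes: [(2, 1), (2, 6), (2, 9), (2, 14), (2, 17), (2, 22), (2, 25), (2, 30), (5, 1), (5, 6), (5, 9), (5, 14), (5, 17), (5, 22), (5, 25), (5, 30), (10, 1), (10, 6), (10, 9), (10, 14), (10, 17), (10, 22), (10, 25), (10, 30), (13, 1), (13, 6), (13, 9), (13, 14), (13, 17), (13, 22), (13, 25), (13, 30)]

Answer: yes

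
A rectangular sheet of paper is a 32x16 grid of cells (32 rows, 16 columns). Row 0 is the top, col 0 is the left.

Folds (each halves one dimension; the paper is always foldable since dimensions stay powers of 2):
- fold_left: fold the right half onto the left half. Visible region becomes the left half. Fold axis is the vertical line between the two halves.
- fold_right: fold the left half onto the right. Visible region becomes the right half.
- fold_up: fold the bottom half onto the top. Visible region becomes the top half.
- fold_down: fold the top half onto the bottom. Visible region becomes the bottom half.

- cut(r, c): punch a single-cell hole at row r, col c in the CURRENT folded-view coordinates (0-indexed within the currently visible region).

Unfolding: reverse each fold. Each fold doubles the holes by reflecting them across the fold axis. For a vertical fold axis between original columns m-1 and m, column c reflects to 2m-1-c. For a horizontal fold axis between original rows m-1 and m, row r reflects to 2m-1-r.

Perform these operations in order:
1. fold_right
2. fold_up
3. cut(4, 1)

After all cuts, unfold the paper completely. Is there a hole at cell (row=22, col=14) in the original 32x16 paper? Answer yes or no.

Answer: no

Derivation:
Op 1 fold_right: fold axis v@8; visible region now rows[0,32) x cols[8,16) = 32x8
Op 2 fold_up: fold axis h@16; visible region now rows[0,16) x cols[8,16) = 16x8
Op 3 cut(4, 1): punch at orig (4,9); cuts so far [(4, 9)]; region rows[0,16) x cols[8,16) = 16x8
Unfold 1 (reflect across h@16): 2 holes -> [(4, 9), (27, 9)]
Unfold 2 (reflect across v@8): 4 holes -> [(4, 6), (4, 9), (27, 6), (27, 9)]
Holes: [(4, 6), (4, 9), (27, 6), (27, 9)]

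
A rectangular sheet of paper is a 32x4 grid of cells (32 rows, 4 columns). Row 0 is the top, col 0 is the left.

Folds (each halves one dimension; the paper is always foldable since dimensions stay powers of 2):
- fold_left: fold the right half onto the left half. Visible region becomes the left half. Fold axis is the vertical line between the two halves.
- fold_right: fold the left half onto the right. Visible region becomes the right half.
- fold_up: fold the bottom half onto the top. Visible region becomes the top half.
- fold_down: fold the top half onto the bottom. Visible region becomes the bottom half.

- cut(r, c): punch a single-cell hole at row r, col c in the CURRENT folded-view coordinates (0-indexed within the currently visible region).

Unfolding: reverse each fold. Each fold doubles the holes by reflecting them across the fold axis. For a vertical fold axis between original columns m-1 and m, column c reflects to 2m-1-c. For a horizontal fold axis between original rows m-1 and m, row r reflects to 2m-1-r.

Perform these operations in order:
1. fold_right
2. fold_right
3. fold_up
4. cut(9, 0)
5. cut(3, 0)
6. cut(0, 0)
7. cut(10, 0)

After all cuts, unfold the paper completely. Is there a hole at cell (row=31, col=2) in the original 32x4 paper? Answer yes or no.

Answer: yes

Derivation:
Op 1 fold_right: fold axis v@2; visible region now rows[0,32) x cols[2,4) = 32x2
Op 2 fold_right: fold axis v@3; visible region now rows[0,32) x cols[3,4) = 32x1
Op 3 fold_up: fold axis h@16; visible region now rows[0,16) x cols[3,4) = 16x1
Op 4 cut(9, 0): punch at orig (9,3); cuts so far [(9, 3)]; region rows[0,16) x cols[3,4) = 16x1
Op 5 cut(3, 0): punch at orig (3,3); cuts so far [(3, 3), (9, 3)]; region rows[0,16) x cols[3,4) = 16x1
Op 6 cut(0, 0): punch at orig (0,3); cuts so far [(0, 3), (3, 3), (9, 3)]; region rows[0,16) x cols[3,4) = 16x1
Op 7 cut(10, 0): punch at orig (10,3); cuts so far [(0, 3), (3, 3), (9, 3), (10, 3)]; region rows[0,16) x cols[3,4) = 16x1
Unfold 1 (reflect across h@16): 8 holes -> [(0, 3), (3, 3), (9, 3), (10, 3), (21, 3), (22, 3), (28, 3), (31, 3)]
Unfold 2 (reflect across v@3): 16 holes -> [(0, 2), (0, 3), (3, 2), (3, 3), (9, 2), (9, 3), (10, 2), (10, 3), (21, 2), (21, 3), (22, 2), (22, 3), (28, 2), (28, 3), (31, 2), (31, 3)]
Unfold 3 (reflect across v@2): 32 holes -> [(0, 0), (0, 1), (0, 2), (0, 3), (3, 0), (3, 1), (3, 2), (3, 3), (9, 0), (9, 1), (9, 2), (9, 3), (10, 0), (10, 1), (10, 2), (10, 3), (21, 0), (21, 1), (21, 2), (21, 3), (22, 0), (22, 1), (22, 2), (22, 3), (28, 0), (28, 1), (28, 2), (28, 3), (31, 0), (31, 1), (31, 2), (31, 3)]
Holes: [(0, 0), (0, 1), (0, 2), (0, 3), (3, 0), (3, 1), (3, 2), (3, 3), (9, 0), (9, 1), (9, 2), (9, 3), (10, 0), (10, 1), (10, 2), (10, 3), (21, 0), (21, 1), (21, 2), (21, 3), (22, 0), (22, 1), (22, 2), (22, 3), (28, 0), (28, 1), (28, 2), (28, 3), (31, 0), (31, 1), (31, 2), (31, 3)]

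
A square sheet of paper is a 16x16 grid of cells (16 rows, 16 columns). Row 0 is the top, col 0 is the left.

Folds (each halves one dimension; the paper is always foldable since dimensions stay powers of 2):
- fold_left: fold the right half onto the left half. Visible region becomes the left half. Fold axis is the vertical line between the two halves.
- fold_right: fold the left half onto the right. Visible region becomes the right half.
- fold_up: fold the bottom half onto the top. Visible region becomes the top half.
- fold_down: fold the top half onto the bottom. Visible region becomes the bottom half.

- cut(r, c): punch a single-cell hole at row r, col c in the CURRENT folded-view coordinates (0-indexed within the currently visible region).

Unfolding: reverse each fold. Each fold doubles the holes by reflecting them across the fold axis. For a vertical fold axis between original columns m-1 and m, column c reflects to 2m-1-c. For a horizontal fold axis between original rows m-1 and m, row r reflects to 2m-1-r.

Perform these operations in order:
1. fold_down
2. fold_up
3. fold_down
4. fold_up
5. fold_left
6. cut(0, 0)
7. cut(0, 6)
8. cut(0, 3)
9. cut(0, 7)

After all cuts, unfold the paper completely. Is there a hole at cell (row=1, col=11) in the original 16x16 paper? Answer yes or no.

Op 1 fold_down: fold axis h@8; visible region now rows[8,16) x cols[0,16) = 8x16
Op 2 fold_up: fold axis h@12; visible region now rows[8,12) x cols[0,16) = 4x16
Op 3 fold_down: fold axis h@10; visible region now rows[10,12) x cols[0,16) = 2x16
Op 4 fold_up: fold axis h@11; visible region now rows[10,11) x cols[0,16) = 1x16
Op 5 fold_left: fold axis v@8; visible region now rows[10,11) x cols[0,8) = 1x8
Op 6 cut(0, 0): punch at orig (10,0); cuts so far [(10, 0)]; region rows[10,11) x cols[0,8) = 1x8
Op 7 cut(0, 6): punch at orig (10,6); cuts so far [(10, 0), (10, 6)]; region rows[10,11) x cols[0,8) = 1x8
Op 8 cut(0, 3): punch at orig (10,3); cuts so far [(10, 0), (10, 3), (10, 6)]; region rows[10,11) x cols[0,8) = 1x8
Op 9 cut(0, 7): punch at orig (10,7); cuts so far [(10, 0), (10, 3), (10, 6), (10, 7)]; region rows[10,11) x cols[0,8) = 1x8
Unfold 1 (reflect across v@8): 8 holes -> [(10, 0), (10, 3), (10, 6), (10, 7), (10, 8), (10, 9), (10, 12), (10, 15)]
Unfold 2 (reflect across h@11): 16 holes -> [(10, 0), (10, 3), (10, 6), (10, 7), (10, 8), (10, 9), (10, 12), (10, 15), (11, 0), (11, 3), (11, 6), (11, 7), (11, 8), (11, 9), (11, 12), (11, 15)]
Unfold 3 (reflect across h@10): 32 holes -> [(8, 0), (8, 3), (8, 6), (8, 7), (8, 8), (8, 9), (8, 12), (8, 15), (9, 0), (9, 3), (9, 6), (9, 7), (9, 8), (9, 9), (9, 12), (9, 15), (10, 0), (10, 3), (10, 6), (10, 7), (10, 8), (10, 9), (10, 12), (10, 15), (11, 0), (11, 3), (11, 6), (11, 7), (11, 8), (11, 9), (11, 12), (11, 15)]
Unfold 4 (reflect across h@12): 64 holes -> [(8, 0), (8, 3), (8, 6), (8, 7), (8, 8), (8, 9), (8, 12), (8, 15), (9, 0), (9, 3), (9, 6), (9, 7), (9, 8), (9, 9), (9, 12), (9, 15), (10, 0), (10, 3), (10, 6), (10, 7), (10, 8), (10, 9), (10, 12), (10, 15), (11, 0), (11, 3), (11, 6), (11, 7), (11, 8), (11, 9), (11, 12), (11, 15), (12, 0), (12, 3), (12, 6), (12, 7), (12, 8), (12, 9), (12, 12), (12, 15), (13, 0), (13, 3), (13, 6), (13, 7), (13, 8), (13, 9), (13, 12), (13, 15), (14, 0), (14, 3), (14, 6), (14, 7), (14, 8), (14, 9), (14, 12), (14, 15), (15, 0), (15, 3), (15, 6), (15, 7), (15, 8), (15, 9), (15, 12), (15, 15)]
Unfold 5 (reflect across h@8): 128 holes -> [(0, 0), (0, 3), (0, 6), (0, 7), (0, 8), (0, 9), (0, 12), (0, 15), (1, 0), (1, 3), (1, 6), (1, 7), (1, 8), (1, 9), (1, 12), (1, 15), (2, 0), (2, 3), (2, 6), (2, 7), (2, 8), (2, 9), (2, 12), (2, 15), (3, 0), (3, 3), (3, 6), (3, 7), (3, 8), (3, 9), (3, 12), (3, 15), (4, 0), (4, 3), (4, 6), (4, 7), (4, 8), (4, 9), (4, 12), (4, 15), (5, 0), (5, 3), (5, 6), (5, 7), (5, 8), (5, 9), (5, 12), (5, 15), (6, 0), (6, 3), (6, 6), (6, 7), (6, 8), (6, 9), (6, 12), (6, 15), (7, 0), (7, 3), (7, 6), (7, 7), (7, 8), (7, 9), (7, 12), (7, 15), (8, 0), (8, 3), (8, 6), (8, 7), (8, 8), (8, 9), (8, 12), (8, 15), (9, 0), (9, 3), (9, 6), (9, 7), (9, 8), (9, 9), (9, 12), (9, 15), (10, 0), (10, 3), (10, 6), (10, 7), (10, 8), (10, 9), (10, 12), (10, 15), (11, 0), (11, 3), (11, 6), (11, 7), (11, 8), (11, 9), (11, 12), (11, 15), (12, 0), (12, 3), (12, 6), (12, 7), (12, 8), (12, 9), (12, 12), (12, 15), (13, 0), (13, 3), (13, 6), (13, 7), (13, 8), (13, 9), (13, 12), (13, 15), (14, 0), (14, 3), (14, 6), (14, 7), (14, 8), (14, 9), (14, 12), (14, 15), (15, 0), (15, 3), (15, 6), (15, 7), (15, 8), (15, 9), (15, 12), (15, 15)]
Holes: [(0, 0), (0, 3), (0, 6), (0, 7), (0, 8), (0, 9), (0, 12), (0, 15), (1, 0), (1, 3), (1, 6), (1, 7), (1, 8), (1, 9), (1, 12), (1, 15), (2, 0), (2, 3), (2, 6), (2, 7), (2, 8), (2, 9), (2, 12), (2, 15), (3, 0), (3, 3), (3, 6), (3, 7), (3, 8), (3, 9), (3, 12), (3, 15), (4, 0), (4, 3), (4, 6), (4, 7), (4, 8), (4, 9), (4, 12), (4, 15), (5, 0), (5, 3), (5, 6), (5, 7), (5, 8), (5, 9), (5, 12), (5, 15), (6, 0), (6, 3), (6, 6), (6, 7), (6, 8), (6, 9), (6, 12), (6, 15), (7, 0), (7, 3), (7, 6), (7, 7), (7, 8), (7, 9), (7, 12), (7, 15), (8, 0), (8, 3), (8, 6), (8, 7), (8, 8), (8, 9), (8, 12), (8, 15), (9, 0), (9, 3), (9, 6), (9, 7), (9, 8), (9, 9), (9, 12), (9, 15), (10, 0), (10, 3), (10, 6), (10, 7), (10, 8), (10, 9), (10, 12), (10, 15), (11, 0), (11, 3), (11, 6), (11, 7), (11, 8), (11, 9), (11, 12), (11, 15), (12, 0), (12, 3), (12, 6), (12, 7), (12, 8), (12, 9), (12, 12), (12, 15), (13, 0), (13, 3), (13, 6), (13, 7), (13, 8), (13, 9), (13, 12), (13, 15), (14, 0), (14, 3), (14, 6), (14, 7), (14, 8), (14, 9), (14, 12), (14, 15), (15, 0), (15, 3), (15, 6), (15, 7), (15, 8), (15, 9), (15, 12), (15, 15)]

Answer: no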